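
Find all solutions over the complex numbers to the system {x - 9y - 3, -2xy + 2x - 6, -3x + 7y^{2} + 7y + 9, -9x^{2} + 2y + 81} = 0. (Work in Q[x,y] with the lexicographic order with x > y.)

{(3, 0)}

Compute a lex Gröbner basis by Buchberger's algorithm.
f_1 = x - 9y - 3, LT = x.
f_2 = -2xy + 2x - 6, LT = xy.
f_3 = -3x + 7y^{2} + 7y + 9, LT = x.
f_4 = -9x^{2} + 2y + 81, LT = x^{2}.

S(f_1,f_2): lcm = xy. S = x - 9y^{2} - 3y - 3.
  leading term x: subtract (1)·f_1 from x - 9y^{2} - 3y - 3 → -9y^{2} + 6y
  leading term y^{2}: no divisor's leading term divides it; move -9y^{2} to the remainder.
  leading term y: no divisor's leading term divides it; move 6y to the remainder.
  remainder -9y^{2} + 6y ≠ 0; add h_5 = -9y^{2} + 6y to the basis.

S(f_1,f_3): lcm = x. S = \tfrac{7}{3}y^{2} - \tfrac{20}{3}y.
  leading term y^{2}: subtract (-\tfrac{7}{27})·h_5 from \tfrac{7}{3}y^{2} - \tfrac{20}{3}y → -\tfrac{46}{9}y
  leading term y: no divisor's leading term divides it; move -\tfrac{46}{9}y to the remainder.
  remainder -\tfrac{46}{9}y ≠ 0; add h_6 = -\tfrac{46}{9}y to the basis.

The other S-polynomials (S(f_1,f_4), S(f_2,f_3), S(f_2,f_4), S(f_3,f_4), S(f_1,h_5), S(f_2,h_5), S(f_3,h_5), S(f_4,h_5), S(f_1,h_6), S(f_2,h_6), S(f_3,h_6), S(f_4,h_6), S(h_5,h_6)) all reduce to 0 modulo the current basis, so we have a Gröbner basis.
Inter-reduce: drop elements whose leading term is divisible by another's, tail-reduce, and make monic.
Reduced Gröbner basis: {x - 3, y}.

Elimination: the polynomial y lies in the elimination ideal for y, so y ∈ {0}. For each such y, the remaining basis elements (now univariate) give the rest of the solution.
  y = 0: the earlier basis element becomes x - 3 = 0, giving x = 3 — point (3, 0).
Each listed point satisfies every original equation (direct substitution).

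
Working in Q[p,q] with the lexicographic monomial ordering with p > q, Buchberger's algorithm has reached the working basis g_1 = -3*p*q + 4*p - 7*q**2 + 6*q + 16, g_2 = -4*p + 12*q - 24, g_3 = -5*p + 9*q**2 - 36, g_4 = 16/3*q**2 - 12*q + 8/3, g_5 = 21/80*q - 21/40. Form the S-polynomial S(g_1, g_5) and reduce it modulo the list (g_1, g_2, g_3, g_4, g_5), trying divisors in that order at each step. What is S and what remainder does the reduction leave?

S(g_1, g_5) = 2/3*p + 7/3*q**2 - 2*q - 16/3; remainder on division = 0.

lcm(LM(g_1), LM(g_5)) = p*q.
S = (lcm/LT(g_1))·g_1 − (lcm/LT(g_5))·g_5 = 2/3*p + 7/3*q**2 - 2*q - 16/3.
Reduce S modulo (g_1, g_2, g_3, g_4, g_5) in that order:
  leading term p: subtract (-1/6)·g_2 from 2/3*p + 7/3*q**2 - 2*q - 16/3 → 7/3*q**2 - 28/3
  leading term q**2: subtract (7/16)·g_4 from 7/3*q**2 - 28/3 → 21/4*q - 21/2
  leading term q: subtract (20)·g_5 from 21/4*q - 21/2 → 0
The remainder is 0, so this S-polynomial contributes no new basis element.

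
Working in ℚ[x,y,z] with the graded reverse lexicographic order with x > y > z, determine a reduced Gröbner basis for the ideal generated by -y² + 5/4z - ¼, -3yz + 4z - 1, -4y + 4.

G = {y - 1, z - 1}

f_1 = -y² + 5/4z - ¼, LT = y².
f_2 = -3yz + 4z - 1, LT = yz.
f_3 = -4y + 4, LT = y.

S(f_1,f_2): lcm = y²z. S = 4/3yz - 5/4z² - ⅓y + ¼z.
  leading term yz: subtract (-4/9)·f_2 from 4/3yz - 5/4z² - ⅓y + ¼z → -5/4z² - ⅓y + 73/36z - 4/9
  leading term z²: no divisor's leading term divides it; move -5/4z² to the remainder.
  leading term y: subtract (1/12)·f_3 from -⅓y + 73/36z - 4/9 → 73/36z - 7/9
  leading term z: no divisor's leading term divides it; move 73/36z to the remainder.
  leading term 1: no divisor's leading term divides it; move -7/9 to the remainder.
  remainder -5/4z² + 73/36z - 7/9 ≠ 0; add g_4 = -5/4z² + 73/36z - 7/9 to the basis.

S(f_1,f_3): lcm = y². S = y - 5/4z + ¼.
  leading term y: subtract (-¼)·f_3 from y - 5/4z + ¼ → -5/4z + 5/4
  leading term z: no divisor's leading term divides it; move -5/4z to the remainder.
  leading term 1: no divisor's leading term divides it; move 5/4 to the remainder.
  remainder -5/4z + 5/4 ≠ 0; add g_5 = -5/4z + 5/4 to the basis.

The other S-polynomials (S(f_2,f_3), S(f_1,g_4), S(f_2,g_4), S(f_3,g_4), S(f_1,g_5), S(f_2,g_5), S(f_3,g_5), S(g_4,g_5)) all reduce to 0 modulo the current basis, so we have a Gröbner basis.
Inter-reduce: drop elements whose leading term is divisible by another's, tail-reduce, and make monic.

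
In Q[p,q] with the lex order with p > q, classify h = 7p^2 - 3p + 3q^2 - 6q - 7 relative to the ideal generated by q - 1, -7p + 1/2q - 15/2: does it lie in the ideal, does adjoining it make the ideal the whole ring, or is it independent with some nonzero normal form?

7p^2 - 3p + 3q^2 - 6q - 7 lies in I (it reduces to 0).

First compute the reduced Gröbner basis of I by Buchberger's algorithm.
f_1 = q - 1, LT = q.
f_2 = -7p + 1/2q - 15/2, LT = p.

The S-polynomials (S(f_1,f_2)) all reduce to 0 modulo the current basis, so we have a Gröbner basis.
Inter-reduce: drop elements whose leading term is divisible by another's, tail-reduce, and make monic.
Reduced Gröbner basis: {p + 1, q - 1}.
Label its elements g_1 = p + 1, g_2 = q - 1.

Reduce h = 7p^2 - 3p + 3q^2 - 6q - 7 modulo G:
  leading term p^2: subtract (7p)·g_1 from 7p^2 - 3p + 3q^2 - 6q - 7 → -10p + 3q^2 - 6q - 7
  leading term p: subtract (-10)·g_1 from -10p + 3q^2 - 6q - 7 → 3q^2 - 6q + 3
  leading term q^2: subtract (3q)·g_2 from 3q^2 - 6q + 3 → -3q + 3
  leading term q: subtract (-3)·g_2 from -3q + 3 → 0
  normal form = 0.
Since the normal form is 0, h ∈ I.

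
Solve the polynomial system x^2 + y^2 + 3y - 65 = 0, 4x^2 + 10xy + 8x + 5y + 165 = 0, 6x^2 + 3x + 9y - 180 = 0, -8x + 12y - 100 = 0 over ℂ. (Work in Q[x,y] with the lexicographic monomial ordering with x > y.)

{(-5, 5)}

Compute a lex Gröbner basis by Buchberger's algorithm.
f_1 = x^2 + y^2 + 3y - 65, LT = x^2.
f_2 = 4x^2 + 10xy + 8x + 5y + 165, LT = x^2.
f_3 = 6x^2 + 3x + 9y - 180, LT = x^2.
f_4 = -8x + 12y - 100, LT = x.

S(f_1,f_2): lcm = x^2. S = -5/2xy - 2x + y^2 + 7/4y - 425/4.
  leading term xy: subtract (5/16y)·f_4 from -5/2xy - 2x + y^2 + 7/4y - 425/4 → -2x - 11/4y^2 + 33y - 425/4
  leading term x: subtract (1/4)·f_4 from -2x - 11/4y^2 + 33y - 425/4 → -11/4y^2 + 30y - 325/4
  leading term y^2: no divisor's leading term divides it; move -11/4y^2 to the remainder.
  leading term y: no divisor's leading term divides it; move 30y to the remainder.
  leading term 1: no divisor's leading term divides it; move -325/4 to the remainder.
  remainder -11/4y^2 + 30y - 325/4 ≠ 0; add h_5 = -11/4y^2 + 30y - 325/4 to the basis.

S(f_1,f_3): lcm = x^2. S = -1/2x + y^2 + 3/2y - 35.
  leading term x: subtract (1/16)·f_4 from -1/2x + y^2 + 3/2y - 35 → y^2 + 3/4y - 115/4
  leading term y^2: subtract (-4/11)·h_5 from y^2 + 3/4y - 115/4 → 513/44y - 2565/44
  leading term y: no divisor's leading term divides it; move 513/44y to the remainder.
  leading term 1: no divisor's leading term divides it; move -2565/44 to the remainder.
  remainder 513/44y - 2565/44 ≠ 0; add h_6 = 513/44y - 2565/44 to the basis.

S(f_1,f_4): lcm = x^2. S = 3/2xy - 25/2x + y^2 + 3y - 65.
  leading term xy: subtract (-3/16y)·f_4 from 3/2xy - 25/2x + y^2 + 3y - 65 → -25/2x + 13/4y^2 - 63/4y - 65
  leading term x: subtract (25/16)·f_4 from -25/2x + 13/4y^2 - 63/4y - 65 → 13/4y^2 - 69/2y + 365/4
  leading term y^2: subtract (-13/11)·h_5 from 13/4y^2 - 69/2y + 365/4 → 21/22y - 105/22
  leading term y: subtract (14/171)·h_6 from 21/22y - 105/22 → 0
  remainder 0.

S(f_2,f_3): lcm = x^2. S = 5/2xy + 3/2x - 1/4y + 285/4.
  leading term xy: subtract (-5/16y)·f_4 from 5/2xy + 3/2x - 1/4y + 285/4 → 3/2x + 15/4y^2 - 63/2y + 285/4
  leading term x: subtract (-3/16)·f_4 from 3/2x + 15/4y^2 - 63/2y + 285/4 → 15/4y^2 - 117/4y + 105/2
  leading term y^2: subtract (-15/11)·h_5 from 15/4y^2 - 117/4y + 105/2 → 513/44y - 2565/44
  leading term y: subtract (1)·h_6 from 513/44y - 2565/44 → 0
  remainder 0.

S(f_2,f_4): lcm = x^2. S = 4xy - 21/2x + 5/4y + 165/4.
  leading term xy: subtract (-1/2y)·f_4 from 4xy - 21/2x + 5/4y + 165/4 → -21/2x + 6y^2 - 195/4y + 165/4
  leading term x: subtract (21/16)·f_4 from -21/2x + 6y^2 - 195/4y + 165/4 → 6y^2 - 129/2y + 345/2
  leading term y^2: subtract (-24/11)·h_5 from 6y^2 - 129/2y + 345/2 → 21/22y - 105/22
  leading term y: subtract (14/171)·h_6 from 21/22y - 105/22 → 0
  remainder 0.

S(f_3,f_4): lcm = x^2. S = 3/2xy - 12x + 3/2y - 30.
  leading term xy: subtract (-3/16y)·f_4 from 3/2xy - 12x + 3/2y - 30 → -12x + 9/4y^2 - 69/4y - 30
  leading term x: subtract (3/2)·f_4 from -12x + 9/4y^2 - 69/4y - 30 → 9/4y^2 - 141/4y + 120
  leading term y^2: subtract (-9/11)·h_5 from 9/4y^2 - 141/4y + 120 → -471/44y + 2355/44
  leading term y: subtract (-157/171)·h_6 from -471/44y + 2355/44 → 0
  remainder 0.

S(f_1,h_5): leading monomials are coprime, so the S-polynomial reduces to 0 (Buchberger's first criterion).
S(f_2,h_5): leading monomials are coprime, so the S-polynomial reduces to 0 (Buchberger's first criterion).
S(f_3,h_5): leading monomials are coprime, so the S-polynomial reduces to 0 (Buchberger's first criterion).
S(f_4,h_5): leading monomials are coprime, so the S-polynomial reduces to 0 (Buchberger's first criterion).
S(f_1,h_6): leading monomials are coprime, so the S-polynomial reduces to 0 (Buchberger's first criterion).
S(f_2,h_6): leading monomials are coprime, so the S-polynomial reduces to 0 (Buchberger's first criterion).
S(f_3,h_6): leading monomials are coprime, so the S-polynomial reduces to 0 (Buchberger's first criterion).
S(f_4,h_6): leading monomials are coprime, so the S-polynomial reduces to 0 (Buchberger's first criterion).
S(h_5,h_6): lcm = y^2. S = -65/11y + 325/11.
  leading term y: subtract (-260/513)·h_6 from -65/11y + 325/11 → 0
  remainder 0.

Every S-polynomial of the final basis reduces to 0, so we have a Gröbner basis.
Inter-reduce: drop elements whose leading term is divisible by another's, tail-reduce, and make monic.
Reduced Gröbner basis: {x + 5, y - 5}.

From the last basis element, y - 5 = 0, so y takes values in {5}. Each choice, substituted upward through the basis, yields the corresponding point(s) of the solution set.
  y = 5: the earlier basis element becomes x + 5 = 0, giving x = -5 — point (-5, 5).
Each listed point satisfies every original equation (direct substitution).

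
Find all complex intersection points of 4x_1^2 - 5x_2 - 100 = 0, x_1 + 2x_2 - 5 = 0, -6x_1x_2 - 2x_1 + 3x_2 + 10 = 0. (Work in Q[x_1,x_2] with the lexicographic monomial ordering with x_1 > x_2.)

{(5, 0)}

Compute a lex Gröbner basis by Buchberger's algorithm.
f_1 = 4x_1^2 - 5x_2 - 100, LT = x_1^2.
f_2 = x_1 + 2x_2 - 5, LT = x_1.
f_3 = -6x_1x_2 - 2x_1 + 3x_2 + 10, LT = x_1x_2.

S(f_1,f_2): lcm = x_1^2. S = -2x_1x_2 + 5x_1 - 5/4x_2 - 25.
  leading term x_1x_2: subtract (-2x_2)·f_2 from -2x_1x_2 + 5x_1 - 5/4x_2 - 25 → 5x_1 + 4x_2^2 - 45/4x_2 - 25
  leading term x_1: subtract (5)·f_2 from 5x_1 + 4x_2^2 - 45/4x_2 - 25 → 4x_2^2 - 85/4x_2
  leading term x_2^2: no divisor's leading term divides it; move 4x_2^2 to the remainder.
  leading term x_2: no divisor's leading term divides it; move -85/4x_2 to the remainder.
  remainder 4x_2^2 - 85/4x_2 ≠ 0; add h_4 = 4x_2^2 - 85/4x_2 to the basis.

S(f_1,f_3): lcm = x_1^2x_2. S = -1/3x_1^2 + 1/2x_1x_2 + 5/3x_1 - 5/4x_2^2 - 25x_2.
  leading term x_1^2: subtract (-1/12)·f_1 from -1/3x_1^2 + 1/2x_1x_2 + 5/3x_1 - 5/4x_2^2 - 25x_2 → 1/2x_1x_2 + 5/3x_1 - 5/4x_2^2 - 305/12x_2 - 25/3
  leading term x_1x_2: subtract (1/2x_2)·f_2 from 1/2x_1x_2 + 5/3x_1 - 5/4x_2^2 - 305/12x_2 - 25/3 → 5/3x_1 - 9/4x_2^2 - 275/12x_2 - 25/3
  leading term x_1: subtract (5/3)·f_2 from 5/3x_1 - 9/4x_2^2 - 275/12x_2 - 25/3 → -9/4x_2^2 - 105/4x_2
  leading term x_2^2: subtract (-9/16)·h_4 from -9/4x_2^2 - 105/4x_2 → -2445/64x_2
  leading term x_2: no divisor's leading term divides it; move -2445/64x_2 to the remainder.
  remainder -2445/64x_2 ≠ 0; add h_5 = -2445/64x_2 to the basis.

The other S-polynomials (S(f_2,f_3), S(f_1,h_4), S(f_2,h_4), S(f_3,h_4), S(f_1,h_5), S(f_2,h_5), S(f_3,h_5), S(h_4,h_5)) all reduce to 0 modulo the current basis, so we have a Gröbner basis.
Inter-reduce: drop elements whose leading term is divisible by another's, tail-reduce, and make monic.
Reduced Gröbner basis: {x_1 - 5, x_2}.

From the last basis element, x_2 = 0, so x_2 takes values in {0}. Each choice, substituted upward through the basis, yields the corresponding point(s) of the solution set.
  x_2 = 0: the earlier basis element becomes x_1 - 5 = 0, giving x_1 = 5 — point (5, 0).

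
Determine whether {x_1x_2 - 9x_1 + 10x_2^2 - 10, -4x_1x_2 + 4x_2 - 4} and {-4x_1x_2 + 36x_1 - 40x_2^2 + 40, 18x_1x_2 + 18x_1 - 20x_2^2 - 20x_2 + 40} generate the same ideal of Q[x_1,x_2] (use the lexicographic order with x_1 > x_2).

Yes, the ideals are equal.

Two ideals are equal iff their reduced Gröbner bases coincide (the reduced basis is unique for a fixed ordering).
Buchberger on the first generating set:
f_1 = x_1x_2 - 9x_1 + 10x_2^2 - 10, LT = x_1x_2.
f_2 = -4x_1x_2 + 4x_2 - 4, LT = x_1x_2.

S(f_1,f_2): lcm = x_1x_2. S = -9x_1 + 10x_2^2 + x_2 - 11.
  leading term x_1: no divisor's leading term divides it; move -9x_1 to the remainder.
  leading term x_2^2: no divisor's leading term divides it; move 10x_2^2 to the remainder.
  leading term x_2: no divisor's leading term divides it; move x_2 to the remainder.
  leading term 1: no divisor's leading term divides it; move -11 to the remainder.
  remainder -9x_1 + 10x_2^2 + x_2 - 11 ≠ 0; add g_3 = -9x_1 + 10x_2^2 + x_2 - 11 to the basis.

S(f_1,g_3): lcm = x_1x_2. S = -9x_1 + 10/9x_2^3 + 91/9x_2^2 - 11/9x_2 - 10.
  leading term x_1: subtract (1)·g_3 from -9x_1 + 10/9x_2^3 + 91/9x_2^2 - 11/9x_2 - 10 → 10/9x_2^3 + 1/9x_2^2 - 20/9x_2 + 1
  leading term x_2^3: no divisor's leading term divides it; move 10/9x_2^3 to the remainder.
  leading term x_2^2: no divisor's leading term divides it; move 1/9x_2^2 to the remainder.
  leading term x_2: no divisor's leading term divides it; move -20/9x_2 to the remainder.
  leading term 1: no divisor's leading term divides it; move 1 to the remainder.
  remainder 10/9x_2^3 + 1/9x_2^2 - 20/9x_2 + 1 ≠ 0; add g_4 = 10/9x_2^3 + 1/9x_2^2 - 20/9x_2 + 1 to the basis.

The other S-polynomials (S(f_2,g_3), S(f_1,g_4), S(f_2,g_4), S(g_3,g_4)) all reduce to 0 modulo the current basis, so we have a Gröbner basis.
Inter-reduce: drop elements whose leading term is divisible by another's, tail-reduce, and make monic.
Reduced Gröbner basis: {x_1 - 10/9x_2^2 - 1/9x_2 + 11/9, x_2^3 + 1/10x_2^2 - 2x_2 + 9/10}.

Buchberger on the second generating set:
h_1 = -4x_1x_2 + 36x_1 - 40x_2^2 + 40, LT = x_1x_2.
h_2 = 18x_1x_2 + 18x_1 - 20x_2^2 - 20x_2 + 40, LT = x_1x_2.

S(h_1,h_2): lcm = x_1x_2. S = -10x_1 + 100/9x_2^2 + 10/9x_2 - 110/9.
  leading term x_1: no divisor's leading term divides it; move -10x_1 to the remainder.
  leading term x_2^2: no divisor's leading term divides it; move 100/9x_2^2 to the remainder.
  leading term x_2: no divisor's leading term divides it; move 10/9x_2 to the remainder.
  leading term 1: no divisor's leading term divides it; move -110/9 to the remainder.
  remainder -10x_1 + 100/9x_2^2 + 10/9x_2 - 110/9 ≠ 0; add k_3 = -10x_1 + 100/9x_2^2 + 10/9x_2 - 110/9 to the basis.

S(h_1,k_3): lcm = x_1x_2. S = -9x_1 + 10/9x_2^3 + 91/9x_2^2 - 11/9x_2 - 10.
  leading term x_1: subtract (9/10)·k_3 from -9x_1 + 10/9x_2^3 + 91/9x_2^2 - 11/9x_2 - 10 → 10/9x_2^3 + 1/9x_2^2 - 20/9x_2 + 1
  leading term x_2^3: no divisor's leading term divides it; move 10/9x_2^3 to the remainder.
  leading term x_2^2: no divisor's leading term divides it; move 1/9x_2^2 to the remainder.
  leading term x_2: no divisor's leading term divides it; move -20/9x_2 to the remainder.
  leading term 1: no divisor's leading term divides it; move 1 to the remainder.
  remainder 10/9x_2^3 + 1/9x_2^2 - 20/9x_2 + 1 ≠ 0; add k_4 = 10/9x_2^3 + 1/9x_2^2 - 20/9x_2 + 1 to the basis.

The other S-polynomials (S(h_2,k_3), S(h_1,k_4), S(h_2,k_4), S(k_3,k_4)) all reduce to 0 modulo the current basis, so we have a Gröbner basis.
Inter-reduce: drop elements whose leading term is divisible by another's, tail-reduce, and make monic.
Reduced Gröbner basis: {x_1 - 10/9x_2^2 - 1/9x_2 + 11/9, x_2^3 + 1/10x_2^2 - 2x_2 + 9/10}.

The two bases agree; hence the ideals are identical.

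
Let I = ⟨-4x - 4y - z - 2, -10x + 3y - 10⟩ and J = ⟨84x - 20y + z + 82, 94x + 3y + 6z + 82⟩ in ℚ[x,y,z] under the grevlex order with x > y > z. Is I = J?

Two ideals are equal iff their reduced Gröbner bases coincide (the reduced basis is unique for a fixed ordering).
Buchberger on the first generating set:
f_1 = -4x - 4y - z - 2, LT = x.
f_2 = -10x + 3y - 10, LT = x.

S(f_1,f_2): lcm = x. S = 13/10y + ¼z - ½.
  leading term y: no divisor's leading term divides it; move 13/10y to the remainder.
  leading term z: no divisor's leading term divides it; move ¼z to the remainder.
  leading term 1: no divisor's leading term divides it; move -½ to the remainder.
  remainder 13/10y + ¼z - ½ ≠ 0; add g_3 = 13/10y + ¼z - ½ to the basis.

S(f_1,g_3): leading monomials are coprime, so the S-polynomial reduces to 0 (Buchberger's first criterion).
S(f_2,g_3): leading monomials are coprime, so the S-polynomial reduces to 0 (Buchberger's first criterion).
Every S-polynomial of the final basis reduces to 0, so we have a Gröbner basis.
Inter-reduce: drop elements whose leading term is divisible by another's, tail-reduce, and make monic.
Reduced Gröbner basis: {x + 3/52z + 23/26, y + 5/26z - 5/13}.

Buchberger on the second generating set:
h_1 = 84x - 20y + z + 82, LT = x.
h_2 = 94x + 3y + 6z + 82, LT = x.

S(h_1,h_2): lcm = x. S = -533/1974y - 205/3948z + 205/1974.
  leading term y: no divisor's leading term divides it; move -533/1974y to the remainder.
  leading term z: no divisor's leading term divides it; move -205/3948z to the remainder.
  leading term 1: no divisor's leading term divides it; move 205/1974 to the remainder.
  remainder -533/1974y - 205/3948z + 205/1974 ≠ 0; add k_3 = -533/1974y - 205/3948z + 205/1974 to the basis.

S(h_1,k_3): leading monomials are coprime, so the S-polynomial reduces to 0 (Buchberger's first criterion).
S(h_2,k_3): leading monomials are coprime, so the S-polynomial reduces to 0 (Buchberger's first criterion).
Every S-polynomial of the final basis reduces to 0, so we have a Gröbner basis.
Inter-reduce: drop elements whose leading term is divisible by another's, tail-reduce, and make monic.
Reduced Gröbner basis: {x + 3/52z + 23/26, y + 5/26z - 5/13}.

Same reduced basis, so the two generating sets span the same ideal.

Yes, the ideals are equal.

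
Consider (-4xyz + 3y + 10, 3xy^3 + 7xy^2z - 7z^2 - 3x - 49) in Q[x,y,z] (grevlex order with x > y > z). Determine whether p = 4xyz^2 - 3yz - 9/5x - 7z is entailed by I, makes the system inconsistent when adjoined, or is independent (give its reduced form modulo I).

4xyz^2 - 3yz - 9/5x - 7z is independent of I; its normal form modulo I is -9/5x + 3z.

First compute the reduced Gröbner basis of I by Buchberger's algorithm.
f_1 = -4xyz + 3y + 10, LT = xyz.
f_2 = 3xy^3 + 7xy^2z - 7z^2 - 3x - 49, LT = xy^3.

S(f_1,f_2): lcm = xy^3z. S = -7/3xy^2z^2 - 3/4y^3 + 7/3z^3 - 5/2y^2 + xz + 49/3z.
  reduce S modulo (f_1, f_2):
  remainder -3/4y^3 - 7/4y^2z + 7/3z^3 - 5/2y^2 + xz - 35/6yz + 49/3z ≠ 0; add h_3 = -3/4y^3 - 7/4y^2z + 7/3z^3 - 5/2y^2 + xz - 35/6yz + 49/3z to the basis.

S(f_1,h_3): lcm = xy^3z. S = -7/3xy^2z^2 + 28/9xz^4 - 10/3xy^2z + 4/3x^2z^2 - 70/9xyz^2 - 3/4y^3 + 196/9xz^2 - 5/2y^2.
  reduce S modulo (f_1, f_2, h_3):
  remainder 28/9xz^4 + 4/3x^2z^2 + 196/9xz^2 - 7/3z^3 - 5/2y^2 - xz - 35/6yz - 25/3y - 322/9z ≠ 0; add h_4 = 28/9xz^4 + 4/3x^2z^2 + 196/9xz^2 - 7/3z^3 - 5/2y^2 - xz - 35/6yz - 25/3y - 322/9z to the basis.

S(f_2,h_3): lcm = xy^3. S = 28/9xz^3 - 10/3xy^2 + 4/3x^2z - 70/9xyz + 196/9xz - 7/3z^2 - x - 49/3.
  reduce S modulo (f_1, f_2, h_3, h_4):
  remainder 28/9xz^3 - 10/3xy^2 + 4/3x^2z + 196/9xz - 7/3z^2 - x - 35/6y - 322/9 ≠ 0; add h_5 = 28/9xz^3 - 10/3xy^2 + 4/3x^2z + 196/9xz - 7/3z^2 - x - 35/6y - 322/9 to the basis.

The other S-polynomials (S(f_1,h_4), S(f_2,h_4), S(h_3,h_4), S(f_1,h_5), S(f_2,h_5), S(h_3,h_5), S(h_4,h_5)) all reduce to 0 modulo the current basis, so we have a Gröbner basis.
Inter-reduce: drop elements whose leading term is divisible by another's, tail-reduce, and make monic.
Reduced Gröbner basis: {xz^3 - 15/14xy^2 + 3/7x^2z + 7xz - 3/4z^2 - 9/28x - 15/8y - 23/2, y^3 + 7/3y^2z - 28/9z^3 + 10/3y^2 - 4/3xz + 70/9yz - 196/9z, xyz - 3/4y - 5/2}.
Label its elements g_1 = xz^3 - 15/14xy^2 + 3/7x^2z + 7xz - 3/4z^2 - 9/28x - 15/8y - 23/2, g_2 = y^3 + 7/3y^2z - 28/9z^3 + 10/3y^2 - 4/3xz + 70/9yz - 196/9z, g_3 = xyz - 3/4y - 5/2.

Reduce p = 4xyz^2 - 3yz - 9/5x - 7z modulo G:
  leading term xyz^2: subtract (4z)·g_3 from 4xyz^2 - 3yz - 9/5x - 7z → -9/5x + 3z
  leading term x: no divisor's leading term divides it; move -9/5x to the remainder.
  leading term z: no divisor's leading term divides it; move 3z to the remainder.
  normal form = -9/5x + 3z.
The normal form is nonzero, so p ∉ I. Since p minus its normal form lies in I, I + (p) = I + (r) where r = -9/5x + 3z; decide whether this ideal is the whole ring.
Run Buchberger on G together with r (pairs among the g_i already reduce to 0 since G is a Gröbner basis):
g_1 = xz^3 - 15/14xy^2 + 3/7x^2z + 7xz - 3/4z^2 - 9/28x - 15/8y - 23/2, LT = xz^3.
g_2 = y^3 + 7/3y^2z - 28/9z^3 + 10/3y^2 - 4/3xz + 70/9yz - 196/9z, LT = y^3.
g_3 = xyz - 3/4y - 5/2, LT = xyz.
r = -9/5x + 3z, LT = x.

S(g_1,r): lcm = xz^3. S = 5/3z^4 - 15/14xy^2 + 3/7x^2z + 7xz - 3/4z^2 - 9/28x - 15/8y - 23/2.
  reduce S modulo (g_1, g_2, g_3, r):
  remainder 5/3z^4 - 25/14y^2z + 25/21z^3 + 131/12z^2 - 15/8y - 15/28z - 23/2 ≠ 0; add m_5 = 5/3z^4 - 25/14y^2z + 25/21z^3 + 131/12z^2 - 15/8y - 15/28z - 23/2 to the basis.

S(g_3,r): lcm = xyz. S = 5/3yz^2 - 3/4y - 5/2.
  reduce S modulo (g_1, g_2, g_3, r, m_5):
  remainder 5/3yz^2 - 3/4y - 5/2 ≠ 0; add m_6 = 5/3yz^2 - 3/4y - 5/2 to the basis.

The other S-polynomials (S(g_1,g_2), S(g_1,g_3), S(g_2,g_3), S(g_2,r), S(g_1,m_5), S(g_2,m_5), S(g_3,m_5), S(r,m_5), S(g_1,m_6), S(g_2,m_6), S(g_3,m_6), S(r,m_6), S(m_5,m_6)) all reduce to 0 modulo the current basis, so we have a Gröbner basis.
Inter-reduce: drop elements whose leading term is divisible by another's, tail-reduce, and make monic.
Reduced Gröbner basis: {z^4 - 15/14y^2z + 5/7z^3 + 131/20z^2 - 9/8y - 9/28z - 69/10, y^3 + 7/3y^2z - 28/9z^3 + 10/3y^2 + 70/9yz - 20/9z^2 - 196/9z, yz^2 - 9/20y - 3/2, x - 5/3z}.
The reduced Gröbner basis of I + (p) is {z^4 - 15/14y^2z + 5/7z^3 + 131/20z^2 - 9/8y - 9/28z - 69/10, y^3 + 7/3y^2z - 28/9z^3 + 10/3y^2 + 70/9yz - 20/9z^2 - 196/9z, yz^2 - 9/20y - 3/2, x - 5/3z} ≠ {1}, a proper ideal, so the enlarged system stays consistent: p is independent of I, with normal form -9/5x + 3z.

Ideal membership is decidable via reduction modulo a Gröbner basis.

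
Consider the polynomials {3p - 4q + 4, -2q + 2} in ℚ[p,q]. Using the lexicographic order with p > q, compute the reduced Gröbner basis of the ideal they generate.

f_1 = 3p - 4q + 4, LT = p.
f_2 = -2q + 2, LT = q.

The S-polynomials (S(f_1,f_2)) all reduce to 0 modulo the current basis, so we have a Gröbner basis.

G = {p, q - 1}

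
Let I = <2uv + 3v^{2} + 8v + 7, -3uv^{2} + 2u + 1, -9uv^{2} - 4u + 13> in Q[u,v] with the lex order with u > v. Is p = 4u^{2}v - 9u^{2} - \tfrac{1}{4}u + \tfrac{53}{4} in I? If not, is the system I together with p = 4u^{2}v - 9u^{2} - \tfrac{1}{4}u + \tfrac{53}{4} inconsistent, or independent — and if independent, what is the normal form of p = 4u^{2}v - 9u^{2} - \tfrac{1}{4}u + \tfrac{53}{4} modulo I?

4u^{2}v - 9u^{2} - \tfrac{1}{4}u + \tfrac{53}{4} lies in I (it reduces to 0).

First compute the reduced Gröbner basis of I by Buchberger's algorithm.
f_1 = 2uv + 3v^{2} + 8v + 7, LT = uv.
f_2 = -3uv^{2} + 2u + 1, LT = uv^{2}.
f_3 = -9uv^{2} - 4u + 13, LT = uv^{2}.

S(f_1,f_2): lcm = uv^{2}. S = \tfrac{2}{3}u + \tfrac{3}{2}v^{3} + 4v^{2} + \tfrac{7}{2}v + \tfrac{1}{3}.
  reduce S modulo (f_1, f_2, f_3):
  remainder \tfrac{2}{3}u + \tfrac{3}{2}v^{3} + 4v^{2} + \tfrac{7}{2}v + \tfrac{1}{3} ≠ 0; add h_4 = \tfrac{2}{3}u + \tfrac{3}{2}v^{3} + 4v^{2} + \tfrac{7}{2}v + \tfrac{1}{3} to the basis.

S(f_1,f_3): lcm = uv^{2}. S = -\tfrac{4}{9}u + \tfrac{3}{2}v^{3} + 4v^{2} + \tfrac{7}{2}v + \tfrac{13}{9}.
  reduce S modulo (f_1, f_2, f_3, h_4):
  remainder \tfrac{5}{2}v^{3} + \tfrac{20}{3}v^{2} + \tfrac{35}{6}v + \tfrac{5}{3} ≠ 0; add h_5 = \tfrac{5}{2}v^{3} + \tfrac{20}{3}v^{2} + \tfrac{35}{6}v + \tfrac{5}{3} to the basis.

S(f_1,h_4): lcm = uv. S = -\tfrac{9}{4}v^{4} - 6v^{3} - \tfrac{15}{4}v^{2} + \tfrac{7}{2}v + \tfrac{7}{2}.
  reduce S modulo (f_1, f_2, f_3, h_4, h_5):
  remainder \tfrac{3}{2}v^{2} + 5v + \tfrac{7}{2} ≠ 0; add h_6 = \tfrac{3}{2}v^{2} + 5v + \tfrac{7}{2} to the basis.

S(f_2,h_4): lcm = uv^{2}. S = -\tfrac{2}{3}u - \tfrac{9}{4}v^{5} - 6v^{4} - \tfrac{21}{4}v^{3} - \tfrac{1}{2}v^{2} - \tfrac{1}{3}.
  reduce S modulo (f_1, f_2, f_3, h_4, h_5, h_6):
  remainder -\tfrac{10}{3}v - \tfrac{10}{3} ≠ 0; add h_7 = -\tfrac{10}{3}v - \tfrac{10}{3} to the basis.

The other S-polynomials (S(f_2,f_3), S(f_3,h_4), S(f_1,h_5), S(f_2,h_5), S(f_3,h_5), S(h_4,h_5), S(f_1,h_6), S(f_2,h_6), S(f_3,h_6), S(h_4,h_6), S(h_5,h_6), S(f_1,h_7), S(f_2,h_7), S(f_3,h_7), S(h_4,h_7), S(h_5,h_7), S(h_6,h_7)) all reduce to 0 modulo the current basis, so we have a Gröbner basis.
Inter-reduce: drop elements whose leading term is divisible by another's, tail-reduce, and make monic.
Reduced Gröbner basis: {u - 1, v + 1}.
Label its elements g_1 = u - 1, g_2 = v + 1.

Reduce p = 4u^{2}v - 9u^{2} - \tfrac{1}{4}u + \tfrac{53}{4} modulo G:
  leading term u^{2}v: subtract (4uv)·g_1 from 4u^{2}v - 9u^{2} - \tfrac{1}{4}u + \tfrac{53}{4} → -9u^{2} + 4uv - \tfrac{1}{4}u + \tfrac{53}{4}
  leading term u^{2}: subtract (-9u)·g_1 from -9u^{2} + 4uv - \tfrac{1}{4}u + \tfrac{53}{4} → 4uv - \tfrac{37}{4}u + \tfrac{53}{4}
  leading term uv: subtract (4v)·g_1 from 4uv - \tfrac{37}{4}u + \tfrac{53}{4} → -\tfrac{37}{4}u + 4v + \tfrac{53}{4}
  leading term u: subtract (-\tfrac{37}{4})·g_1 from -\tfrac{37}{4}u + 4v + \tfrac{53}{4} → 4v + 4
  leading term v: subtract (4)·g_2 from 4v + 4 → 0
  normal form = 0.
Since the normal form is 0, p ∈ I.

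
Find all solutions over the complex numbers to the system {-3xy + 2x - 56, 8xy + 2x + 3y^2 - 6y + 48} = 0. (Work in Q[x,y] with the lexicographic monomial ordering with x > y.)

Compute a lex Gröbner basis by Buchberger's algorithm.
f_1 = -3xy + 2x - 56, LT = xy.
f_2 = 8xy + 2x + 3y^2 - 6y + 48, LT = xy.

S(f_1,f_2): lcm = xy. S = -11/12x - 3/8y^2 + 3/4y + 38/3.
  leading term x: no divisor's leading term divides it; move -11/12x to the remainder.
  leading term y^2: no divisor's leading term divides it; move -3/8y^2 to the remainder.
  leading term y: no divisor's leading term divides it; move 3/4y to the remainder.
  leading term 1: no divisor's leading term divides it; move 38/3 to the remainder.
  remainder -11/12x - 3/8y^2 + 3/4y + 38/3 ≠ 0; add h_3 = -11/12x - 3/8y^2 + 3/4y + 38/3 to the basis.

S(f_1,h_3): lcm = xy. S = -2/3x - 9/22y^3 + 9/11y^2 + 152/11y + 56/3.
  leading term x: subtract (8/11)·h_3 from -2/3x - 9/22y^3 + 9/11y^2 + 152/11y + 56/3 → -9/22y^3 + 12/11y^2 + 146/11y + 104/11
  leading term y^3: no divisor's leading term divides it; move -9/22y^3 to the remainder.
  leading term y^2: no divisor's leading term divides it; move 12/11y^2 to the remainder.
  leading term y: no divisor's leading term divides it; move 146/11y to the remainder.
  leading term 1: no divisor's leading term divides it; move 104/11 to the remainder.
  remainder -9/22y^3 + 12/11y^2 + 146/11y + 104/11 ≠ 0; add h_4 = -9/22y^3 + 12/11y^2 + 146/11y + 104/11 to the basis.

The other S-polynomials (S(f_2,h_3), S(f_1,h_4), S(f_2,h_4), S(h_3,h_4)) all reduce to 0 modulo the current basis, so we have a Gröbner basis.
Inter-reduce: drop elements whose leading term is divisible by another's, tail-reduce, and make monic.
Reduced Gröbner basis: {x + 9/22y^2 - 9/11y - 152/11, y^3 - 8/3y^2 - 292/9y - 208/9}.

A lex Gröbner basis eliminates variables successively. Here y^3 - 8/3y^2 - 292/9y - 208/9 depends only on y, with roots {-4, 10/3 - 2*sqrt(38)/3, 10/3 + 2*sqrt(38)/3}; lifting each root through the earlier basis elements recovers the full solutions.
  y = -4: the earlier basis element becomes x - 4 = 0, giving x = 4 — point (4, -4).
  y = 10/3 - 2*sqrt(38)/3: the earlier basis element becomes x - 14*sqrt(38)/11 - 56/11 = 0, giving x = 56/11 + 14*sqrt(38)/11 — point (56/11 + 14*sqrt(38)/11, 10/3 - 2*sqrt(38)/3).
  y = 10/3 + 2*sqrt(38)/3: the earlier basis element becomes x - 56/11 + 14*sqrt(38)/11 = 0, giving x = 56/11 - 14*sqrt(38)/11 — point (56/11 - 14*sqrt(38)/11, 10/3 + 2*sqrt(38)/3).
Each listed point satisfies every original equation (direct substitution).
This is the nonlinear analogue of row-reducing a linear system.

{(4, -4), (56/11 + 14*sqrt(38)/11, 10/3 - 2*sqrt(38)/3), (56/11 - 14*sqrt(38)/11, 10/3 + 2*sqrt(38)/3)}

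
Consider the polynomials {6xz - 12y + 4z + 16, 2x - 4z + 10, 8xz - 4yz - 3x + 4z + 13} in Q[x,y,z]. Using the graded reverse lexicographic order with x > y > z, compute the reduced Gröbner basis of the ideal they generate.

This is the nonlinear analogue of row-reducing a linear system.

f_1 = 6xz - 12y + 4z + 16, LT = xz.
f_2 = 2x - 4z + 10, LT = x.
f_3 = 8xz - 4yz - 3x + 4z + 13, LT = xz.

S(f_1,f_2): lcm = xz. S = 2z^{2} - 2y - \tfrac{13}{3}z + \tfrac{8}{3}.
  leading term z^{2}: no divisor's leading term divides it; move 2z^{2} to the remainder.
  leading term y: no divisor's leading term divides it; move -2y to the remainder.
  leading term z: no divisor's leading term divides it; move -\tfrac{13}{3}z to the remainder.
  leading term 1: no divisor's leading term divides it; move \tfrac{8}{3} to the remainder.
  remainder 2z^{2} - 2y - \tfrac{13}{3}z + \tfrac{8}{3} ≠ 0; add g_4 = 2z^{2} - 2y - \tfrac{13}{3}z + \tfrac{8}{3} to the basis.

S(f_1,f_3): lcm = xz. S = \tfrac{1}{2}yz + \tfrac{3}{8}x - 2y + \tfrac{1}{6}z + \tfrac{25}{24}.
  leading term yz: no divisor's leading term divides it; move \tfrac{1}{2}yz to the remainder.
  leading term x: subtract (\tfrac{3}{16})·f_2 from \tfrac{3}{8}x - 2y + \tfrac{1}{6}z + \tfrac{25}{24} → -2y + \tfrac{11}{12}z - \tfrac{5}{6}
  leading term y: no divisor's leading term divides it; move -2y to the remainder.
  leading term z: no divisor's leading term divides it; move \tfrac{11}{12}z to the remainder.
  leading term 1: no divisor's leading term divides it; move -\tfrac{5}{6} to the remainder.
  remainder \tfrac{1}{2}yz - 2y + \tfrac{11}{12}z - \tfrac{5}{6} ≠ 0; add g_5 = \tfrac{1}{2}yz - 2y + \tfrac{11}{12}z - \tfrac{5}{6} to the basis.

S(f_3,g_4): lcm = xz^{2}. S = -\tfrac{1}{2}yz^{2} + xy + \tfrac{43}{24}xz + \tfrac{1}{2}z^{2} - \tfrac{4}{3}x + \tfrac{13}{8}z.
  leading term yz^{2}: subtract (-\tfrac{1}{4}y)·g_4 from -\tfrac{1}{2}yz^{2} + xy + \tfrac{43}{24}xz + \tfrac{1}{2}z^{2} - \tfrac{4}{3}x + \tfrac{13}{8}z → xy - \tfrac{1}{2}y^{2} + \tfrac{43}{24}xz - \tfrac{13}{12}yz + \tfrac{1}{2}z^{2} - \tfrac{4}{3}x + \tfrac{2}{3}y + \tfrac{13}{8}z
  leading term xy: subtract (\tfrac{1}{2}y)·f_2 from xy - \tfrac{1}{2}y^{2} + \tfrac{43}{24}xz - \tfrac{13}{12}yz + \tfrac{1}{2}z^{2} - \tfrac{4}{3}x + \tfrac{2}{3}y + \tfrac{13}{8}z → -\tfrac{1}{2}y^{2} + \tfrac{43}{24}xz + \tfrac{11}{12}yz + \tfrac{1}{2}z^{2} - \tfrac{4}{3}x - \tfrac{13}{3}y + \tfrac{13}{8}z
  leading term y^{2}: no divisor's leading term divides it; move -\tfrac{1}{2}y^{2} to the remainder.
  leading term xz: subtract (\tfrac{43}{144})·f_1 from \tfrac{43}{24}xz + \tfrac{11}{12}yz + \tfrac{1}{2}z^{2} - \tfrac{4}{3}x - \tfrac{13}{3}y + \tfrac{13}{8}z → \tfrac{11}{12}yz + \tfrac{1}{2}z^{2} - \tfrac{4}{3}x - \tfrac{3}{4}y + \tfrac{31}{72}z - \tfrac{43}{9}
  leading term yz: subtract (\tfrac{11}{6})·g_5 from \tfrac{11}{12}yz + \tfrac{1}{2}z^{2} - \tfrac{4}{3}x - \tfrac{3}{4}y + \tfrac{31}{72}z - \tfrac{43}{9} → \tfrac{1}{2}z^{2} - \tfrac{4}{3}x + \tfrac{35}{12}y - \tfrac{5}{4}z - \tfrac{13}{4}
  leading term z^{2}: subtract (\tfrac{1}{4})·g_4 from \tfrac{1}{2}z^{2} - \tfrac{4}{3}x + \tfrac{35}{12}y - \tfrac{5}{4}z - \tfrac{13}{4} → -\tfrac{4}{3}x + \tfrac{41}{12}y - \tfrac{1}{6}z - \tfrac{47}{12}
  leading term x: subtract (-\tfrac{2}{3})·f_2 from -\tfrac{4}{3}x + \tfrac{41}{12}y - \tfrac{1}{6}z - \tfrac{47}{12} → \tfrac{41}{12}y - \tfrac{17}{6}z + \tfrac{11}{4}
  leading term y: no divisor's leading term divides it; move \tfrac{41}{12}y to the remainder.
  leading term z: no divisor's leading term divides it; move -\tfrac{17}{6}z to the remainder.
  leading term 1: no divisor's leading term divides it; move \tfrac{11}{4} to the remainder.
  remainder -\tfrac{1}{2}y^{2} + \tfrac{41}{12}y - \tfrac{17}{6}z + \tfrac{11}{4} ≠ 0; add g_6 = -\tfrac{1}{2}y^{2} + \tfrac{41}{12}y - \tfrac{17}{6}z + \tfrac{11}{4} to the basis.

The other S-polynomials (S(f_2,f_3), S(f_1,g_4), S(f_2,g_4), S(f_1,g_5), S(f_2,g_5), S(f_3,g_5), S(g_4,g_5), S(f_1,g_6), S(f_2,g_6), S(f_3,g_6), S(g_4,g_6), S(g_5,g_6)) all reduce to 0 modulo the current basis, so we have a Gröbner basis.
Inter-reduce: drop elements whose leading term is divisible by another's, tail-reduce, and make monic.

G = {y^{2} - \tfrac{41}{6}y + \tfrac{17}{3}z - \tfrac{11}{2}, yz - 4y + \tfrac{11}{6}z - \tfrac{5}{3}, z^{2} - y - \tfrac{13}{6}z + \tfrac{4}{3}, x - 2z + 5}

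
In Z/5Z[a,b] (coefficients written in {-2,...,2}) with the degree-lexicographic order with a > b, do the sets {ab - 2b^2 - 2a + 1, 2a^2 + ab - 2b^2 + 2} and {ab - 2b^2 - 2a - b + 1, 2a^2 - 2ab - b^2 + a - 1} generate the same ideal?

Since reduced Gröbner bases are canonical representatives of ideals under a given ordering, it suffices to compute and compare them.
Buchberger on the first generating set:
f_1 = ab - 2b^2 - 2a + 1, LT = ab.
f_2 = 2a^2 + ab - 2b^2 + 2, LT = a^2.

S(f_1,f_2): lcm = a^2b. S = b^3 - 2a^2 + a - b.
  leading term b^3: no divisor's leading term divides it; move b^3 to the remainder.
  leading term a^2: subtract (-1)·f_2 from -2a^2 + a - b → ab - 2b^2 + a - b + 2
  leading term ab: subtract (1)·f_1 from ab - 2b^2 + a - b + 2 → -2a - b + 1
  leading term a: no divisor's leading term divides it; move -2a to the remainder.
  leading term b: no divisor's leading term divides it; move -b to the remainder.
  leading term 1: no divisor's leading term divides it; move 1 to the remainder.
  remainder b^3 - 2a - b + 1 ≠ 0; add g_3 = b^3 - 2a - b + 1 to the basis.

The other S-polynomials (S(f_1,g_3), S(f_2,g_3)) all reduce to 0 modulo the current basis, so we have a Gröbner basis.
Inter-reduce: drop elements whose leading term is divisible by another's, tail-reduce, and make monic.
Reduced Gröbner basis: {b^3 - 2a - b + 1, a^2 + a - 2, ab - 2b^2 - 2a + 1}.

Buchberger on the second generating set:
h_1 = ab - 2b^2 - 2a - b + 1, LT = ab.
h_2 = 2a^2 - 2ab - b^2 + a - 1, LT = a^2.

S(h_1,h_2): lcm = a^2b. S = -ab^2 - 2b^3 - 2a^2 + ab + a - 2b.
  leading term ab^2: subtract (-b)·h_1 from -ab^2 - 2b^3 - 2a^2 + ab + a - 2b → b^3 - 2a^2 - ab - b^2 + a - b
  leading term b^3: no divisor's leading term divides it; move b^3 to the remainder.
  leading term a^2: subtract (-1)·h_2 from -2a^2 - ab - b^2 + a - b → 2ab - 2b^2 + 2a - b - 1
  leading term ab: subtract (2)·h_1 from 2ab - 2b^2 + 2a - b - 1 → 2b^2 + a + b + 2
  leading term b^2: no divisor's leading term divides it; move 2b^2 to the remainder.
  leading term a: no divisor's leading term divides it; move a to the remainder.
  leading term b: no divisor's leading term divides it; move b to the remainder.
  leading term 1: no divisor's leading term divides it; move 2 to the remainder.
  remainder b^3 + 2b^2 + a + b + 2 ≠ 0; add k_3 = b^3 + 2b^2 + a + b + 2 to the basis.

The other S-polynomials (S(h_1,k_3), S(h_2,k_3)) all reduce to 0 modulo the current basis, so we have a Gröbner basis.
Inter-reduce: drop elements whose leading term is divisible by another's, tail-reduce, and make monic.
Reduced Gröbner basis: {b^3 + 2b^2 + a + b + 2, a^2 + a - b - 2, ab - 2b^2 - 2a - b + 1}.

Since the reduced bases disagree, the two ideals are not the same.
The same test decides containment: I ⊆ J iff every generator of I reduces to 0 modulo a Gröbner basis of J.

No, the ideals differ.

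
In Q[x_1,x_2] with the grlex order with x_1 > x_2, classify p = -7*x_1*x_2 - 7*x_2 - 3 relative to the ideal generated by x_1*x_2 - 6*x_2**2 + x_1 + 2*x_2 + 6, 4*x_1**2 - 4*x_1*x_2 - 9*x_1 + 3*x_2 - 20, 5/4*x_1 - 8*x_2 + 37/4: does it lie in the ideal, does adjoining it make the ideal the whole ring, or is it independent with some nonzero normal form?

Adjoining -7*x_1*x_2 - 7*x_2 - 3 makes the ideal the whole ring: the system is inconsistent.

First compute the reduced Gröbner basis of I by Buchberger's algorithm.
f_1 = x_1*x_2 - 6*x_2**2 + x_1 + 2*x_2 + 6, LT = x_1*x_2.
f_2 = 4*x_1**2 - 4*x_1*x_2 - 9*x_1 + 3*x_2 - 20, LT = x_1**2.
f_3 = 5/4*x_1 - 8*x_2 + 37/4, LT = x_1.

S(f_1,f_2): lcm = x_1**2*x_2. S = -5*x_1*x_2**2 + x_1**2 + 17/4*x_1*x_2 - 3/4*x_2**2 + 6*x_1 + 5*x_2.
  reduce S modulo (f_1, f_2, f_3):
  remainder -30*x_2**3 + 283/4*x_2**2 + 19/20*x_2 - 417/10 ≠ 0; add h_4 = -30*x_2**3 + 283/4*x_2**2 + 19/20*x_2 - 417/10 to the basis.

S(f_1,f_3): lcm = x_1*x_2. S = 2/5*x_2**2 + x_1 - 27/5*x_2 + 6.
  reduce S modulo (f_1, f_2, f_3, h_4):
  remainder 2/5*x_2**2 + x_2 - 7/5 ≠ 0; add h_5 = 2/5*x_2**2 + x_2 - 7/5 to the basis.

S(f_2,f_3): lcm = x_1**2. S = 27/5*x_1*x_2 - 193/20*x_1 + 3/4*x_2 - 5.
  reduce S modulo (f_1, f_2, f_3, h_4, h_5):
  remainder -18737/100*x_2 + 18737/100 ≠ 0; add h_6 = -18737/100*x_2 + 18737/100 to the basis.

The other S-polynomials (S(f_1,h_4), S(f_2,h_4), S(f_3,h_4), S(f_1,h_5), S(f_2,h_5), S(f_3,h_5), S(h_4,h_5), S(f_1,h_6), S(f_2,h_6), S(f_3,h_6), S(h_4,h_6), S(h_5,h_6)) all reduce to 0 modulo the current basis, so we have a Gröbner basis.
Inter-reduce: drop elements whose leading term is divisible by another's, tail-reduce, and make monic.
Reduced Gröbner basis: {x_1 + 1, x_2 - 1}.
Label its elements g_1 = x_1 + 1, g_2 = x_2 - 1.

Reduce p = -7*x_1*x_2 - 7*x_2 - 3 modulo G:
  leading term x_1*x_2: subtract (-7*x_2)·g_1 from -7*x_1*x_2 - 7*x_2 - 3 → -3
  leading term 1: no divisor's leading term divides it; move -3 to the remainder.
  normal form = -3.
The normal form is nonzero, so p ∉ I. Since p minus its normal form lies in I, I + (p) = I + (r) where r = -3; decide whether this ideal is the whole ring.
Here r = -3 is a nonzero constant, hence a unit: 1 ∈ I + (p), the Gröbner basis of I + (p) is {1}, and the enlarged system has no common solution — adjoining p is inconsistent.

The remainder on division by a Gröbner basis is unique — it is the normal form.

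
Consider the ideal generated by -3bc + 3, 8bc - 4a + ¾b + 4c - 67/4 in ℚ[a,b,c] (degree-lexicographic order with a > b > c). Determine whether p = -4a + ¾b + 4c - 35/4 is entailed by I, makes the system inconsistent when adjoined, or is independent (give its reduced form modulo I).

First compute the reduced Gröbner basis of I by Buchberger's algorithm.
f_1 = -3bc + 3, LT = bc.
f_2 = 8bc - 4a + ¾b + 4c - 67/4, LT = bc.

S(f_1,f_2): lcm = bc. S = ½a - 3/32b - ½c + 35/32.
  reduce S modulo (f_1, f_2):
  remainder ½a - 3/32b - ½c + 35/32 ≠ 0; add h_3 = ½a - 3/32b - ½c + 35/32 to the basis.

The other S-polynomials (S(f_1,h_3), S(f_2,h_3)) all reduce to 0 modulo the current basis, so we have a Gröbner basis.
Inter-reduce: drop elements whose leading term is divisible by another's, tail-reduce, and make monic.
Reduced Gröbner basis: {bc - 1, a - 3/16b - c + 35/16}.
Label its elements g_1 = bc - 1, g_2 = a - 3/16b - c + 35/16.

Reduce p = -4a + ¾b + 4c - 35/4 modulo G:
  leading term a: subtract (-4)·g_2 from -4a + ¾b + 4c - 35/4 → 0
  normal form = 0.
Since the normal form is 0, p ∈ I.

The remainder on division by a Gröbner basis is unique — it is the normal form.

-4a + ¾b + 4c - 35/4 lies in I (it reduces to 0).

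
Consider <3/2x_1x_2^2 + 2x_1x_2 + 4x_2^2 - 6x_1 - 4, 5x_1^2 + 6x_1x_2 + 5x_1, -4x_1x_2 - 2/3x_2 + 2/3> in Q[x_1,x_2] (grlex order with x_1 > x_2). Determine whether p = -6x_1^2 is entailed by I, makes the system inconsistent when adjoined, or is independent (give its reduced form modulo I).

-6x_1^2 lies in I (it reduces to 0).

First compute the reduced Gröbner basis of I by Buchberger's algorithm.
f_1 = 3/2x_1x_2^2 + 2x_1x_2 + 4x_2^2 - 6x_1 - 4, LT = x_1x_2^2.
f_2 = 5x_1^2 + 6x_1x_2 + 5x_1, LT = x_1^2.
f_3 = -4x_1x_2 - 2/3x_2 + 2/3, LT = x_1x_2.

S(f_1,f_2): lcm = x_1^2x_2^2. S = -6/5x_1x_2^3 + 4/3x_1^2x_2 + 5/3x_1x_2^2 - 4x_1^2 - 8/3x_1.
  reduce S modulo (f_1, f_2, f_3):
  remainder 16/5x_2^3 - 40/9x_2^2 + 8x_1 - 352/135x_2 + 104/27 ≠ 0; add h_4 = 16/5x_2^3 - 40/9x_2^2 + 8x_1 - 352/135x_2 + 104/27 to the basis.

S(f_1,f_3): lcm = x_1x_2^2. S = 4/3x_1x_2 + 5/2x_2^2 - 4x_1 + 1/6x_2 - 8/3.
  reduce S modulo (f_1, f_2, f_3, h_4):
  remainder 5/2x_2^2 - 4x_1 - 1/18x_2 - 22/9 ≠ 0; add h_5 = 5/2x_2^2 - 4x_1 - 1/18x_2 - 22/9 to the basis.

S(f_2,f_3): lcm = x_1^2x_2. S = 6/5x_1x_2^2 + 5/6x_1x_2 + 1/6x_1.
  reduce S modulo (f_1, f_2, f_3, h_4, h_5):
  remainder -23/150x_1 + 17/300x_2 - 17/300 ≠ 0; add h_6 = -23/150x_1 + 17/300x_2 - 17/300 to the basis.

S(f_3,h_4): lcm = x_1x_2^3. S = 25/18x_1x_2^2 + 1/6x_2^3 - 5/2x_1^2 + 22/27x_1x_2 - 1/6x_2^2 - 65/54x_1.
  reduce S modulo (f_1, f_2, f_3, h_4, h_5, h_6):
  remainder -227/4968x_2 + 227/4968 ≠ 0; add h_7 = -227/4968x_2 + 227/4968 to the basis.

The other S-polynomials (S(f_1,h_4), S(f_2,h_4), S(f_1,h_5), S(f_2,h_5), S(f_3,h_5), S(h_4,h_5), S(f_1,h_6), S(f_2,h_6), S(f_3,h_6), S(h_4,h_6), S(h_5,h_6), S(f_1,h_7), S(f_2,h_7), S(f_3,h_7), S(h_4,h_7), S(h_5,h_7), S(h_6,h_7)) all reduce to 0 modulo the current basis, so we have a Gröbner basis.
Inter-reduce: drop elements whose leading term is divisible by another's, tail-reduce, and make monic.
Reduced Gröbner basis: {x_1, x_2 - 1}.
Label its elements g_1 = x_1, g_2 = x_2 - 1.

Reduce p = -6x_1^2 modulo G:
  leading term x_1^2: subtract (-6x_1)·g_1 from -6x_1^2 → 0
  normal form = 0.
Since the normal form is 0, p ∈ I.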